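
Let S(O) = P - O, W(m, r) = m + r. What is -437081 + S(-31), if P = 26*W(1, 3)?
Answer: -436946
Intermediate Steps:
P = 104 (P = 26*(1 + 3) = 26*4 = 104)
S(O) = 104 - O
-437081 + S(-31) = -437081 + (104 - 1*(-31)) = -437081 + (104 + 31) = -437081 + 135 = -436946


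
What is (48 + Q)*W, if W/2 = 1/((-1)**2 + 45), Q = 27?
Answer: 75/23 ≈ 3.2609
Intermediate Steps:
W = 1/23 (W = 2/((-1)**2 + 45) = 2/(1 + 45) = 2/46 = 2*(1/46) = 1/23 ≈ 0.043478)
(48 + Q)*W = (48 + 27)*(1/23) = 75*(1/23) = 75/23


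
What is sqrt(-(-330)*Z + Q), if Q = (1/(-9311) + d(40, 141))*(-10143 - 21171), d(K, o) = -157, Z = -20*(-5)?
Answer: 4*sqrt(26817393801282)/9311 ≈ 2224.7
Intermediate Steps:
Z = 100
Q = 45775681992/9311 (Q = (1/(-9311) - 157)*(-10143 - 21171) = (-1/9311 - 157)*(-31314) = -1461828/9311*(-31314) = 45775681992/9311 ≈ 4.9163e+6)
sqrt(-(-330)*Z + Q) = sqrt(-(-330)*100 + 45775681992/9311) = sqrt(-30*(-1100) + 45775681992/9311) = sqrt(33000 + 45775681992/9311) = sqrt(46082944992/9311) = 4*sqrt(26817393801282)/9311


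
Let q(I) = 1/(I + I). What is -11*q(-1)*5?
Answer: 55/2 ≈ 27.500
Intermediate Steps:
q(I) = 1/(2*I)
-11*q(-1)*5 = -11/(2*(-1))*5 = -11*(-1)/2*5 = -11*(-1/2)*5 = (11/2)*5 = 55/2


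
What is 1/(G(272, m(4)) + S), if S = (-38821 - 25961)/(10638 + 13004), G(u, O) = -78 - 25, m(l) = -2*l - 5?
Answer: -11821/1249954 ≈ -0.0094571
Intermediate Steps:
m(l) = -5 - 2*l
G(u, O) = -103
S = -32391/11821 (S = -64782/23642 = -64782*1/23642 = -32391/11821 ≈ -2.7401)
1/(G(272, m(4)) + S) = 1/(-103 - 32391/11821) = 1/(-1249954/11821) = -11821/1249954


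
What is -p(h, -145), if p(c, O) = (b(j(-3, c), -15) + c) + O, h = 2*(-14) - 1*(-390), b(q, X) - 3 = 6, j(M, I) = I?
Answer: -226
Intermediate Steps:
b(q, X) = 9 (b(q, X) = 3 + 6 = 9)
h = 362 (h = -28 + 390 = 362)
p(c, O) = 9 + O + c (p(c, O) = (9 + c) + O = 9 + O + c)
-p(h, -145) = -(9 - 145 + 362) = -1*226 = -226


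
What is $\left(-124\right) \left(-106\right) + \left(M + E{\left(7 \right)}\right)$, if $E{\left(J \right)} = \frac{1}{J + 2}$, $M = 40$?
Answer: $\frac{118657}{9} \approx 13184.0$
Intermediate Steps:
$E{\left(J \right)} = \frac{1}{2 + J}$
$\left(-124\right) \left(-106\right) + \left(M + E{\left(7 \right)}\right) = \left(-124\right) \left(-106\right) + \left(40 + \frac{1}{2 + 7}\right) = 13144 + \left(40 + \frac{1}{9}\right) = 13144 + \frac{361}{9} = \frac{118657}{9}$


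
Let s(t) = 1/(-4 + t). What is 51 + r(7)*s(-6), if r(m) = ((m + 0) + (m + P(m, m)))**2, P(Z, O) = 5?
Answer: 149/10 ≈ 14.900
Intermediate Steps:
r(m) = (5 + 2*m)**2 (r(m) = ((m + 0) + (m + 5))**2 = (m + (5 + m))**2 = (5 + 2*m)**2)
51 + r(7)*s(-6) = 51 + (5 + 2*7)**2/(-4 - 6) = 51 + (5 + 14)**2/(-10) = 51 + 19**2*(-1/10) = 51 + 361*(-1/10) = 51 - 361/10 = 149/10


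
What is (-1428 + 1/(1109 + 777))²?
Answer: 7253363944849/3556996 ≈ 2.0392e+6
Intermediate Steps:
(-1428 + 1/(1109 + 777))² = (-1428 + 1/1886)² = (-2693207/1886)² = 7253363944849/3556996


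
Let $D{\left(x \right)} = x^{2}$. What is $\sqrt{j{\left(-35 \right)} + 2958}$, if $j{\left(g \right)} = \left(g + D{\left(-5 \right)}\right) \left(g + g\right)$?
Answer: $\sqrt{3658} \approx 60.481$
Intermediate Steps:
$j{\left(g \right)} = 2 g \left(25 + g\right)$ ($j{\left(g \right)} = \left(g + \left(-5\right)^{2}\right) \left(g + g\right) = \left(g + 25\right) 2 g = \left(25 + g\right) 2 g = 2 g \left(25 + g\right)$)
$\sqrt{j{\left(-35 \right)} + 2958} = \sqrt{2 \left(-35\right) \left(25 - 35\right) + 2958} = \sqrt{2 \left(-35\right) \left(-10\right) + 2958} = \sqrt{700 + 2958} = \sqrt{3658}$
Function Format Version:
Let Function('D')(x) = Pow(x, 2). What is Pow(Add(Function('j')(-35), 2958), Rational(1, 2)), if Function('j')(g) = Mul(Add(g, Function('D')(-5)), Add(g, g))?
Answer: Pow(3658, Rational(1, 2)) ≈ 60.481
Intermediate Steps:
Function('j')(g) = Mul(2, g, Add(25, g)) (Function('j')(g) = Mul(Add(g, Pow(-5, 2)), Add(g, g)) = Mul(Add(g, 25), Mul(2, g)) = Mul(Add(25, g), Mul(2, g)) = Mul(2, g, Add(25, g)))
Pow(Add(Function('j')(-35), 2958), Rational(1, 2)) = Pow(Add(Mul(2, -35, Add(25, -35)), 2958), Rational(1, 2)) = Pow(Add(Mul(2, -35, -10), 2958), Rational(1, 2)) = Pow(Add(700, 2958), Rational(1, 2)) = Pow(3658, Rational(1, 2))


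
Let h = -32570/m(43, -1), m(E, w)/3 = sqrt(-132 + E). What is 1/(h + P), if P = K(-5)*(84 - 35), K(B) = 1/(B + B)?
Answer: -392490/106082413201 - 9771000*I*sqrt(89)/106082413201 ≈ -3.6999e-6 - 0.00086894*I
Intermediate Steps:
K(B) = 1/(2*B)
m(E, w) = 3*sqrt(-132 + E)
P = -49/10 (P = ((1/2)/(-5))*(84 - 35) = ((1/2)*(-1/5))*49 = -1/10*49 = -49/10 ≈ -4.9000)
h = 32570*I*sqrt(89)/267 (h = -32570*1/(3*sqrt(-132 + 43)) = -32570*(-I*sqrt(89)/267) = -(-32570)*I*sqrt(89)/267 = 32570*I*sqrt(89)/267 ≈ 1150.8*I)
1/(h + P) = 1/(32570*I*sqrt(89)/267 - 49/10) = 1/(-49/10 + 32570*I*sqrt(89)/267)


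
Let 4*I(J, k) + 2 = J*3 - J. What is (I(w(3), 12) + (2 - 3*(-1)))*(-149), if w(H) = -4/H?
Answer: -3427/6 ≈ -571.17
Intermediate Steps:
I(J, k) = -½ + J/2 (I(J, k) = -½ + (J*3 - J)/4 = -½ + (3*J - J)/4 = -½ + (2*J)/4 = -½ + J/2)
(I(w(3), 12) + (2 - 3*(-1)))*(-149) = ((-½ + (-4/3)/2) + (2 - 3*(-1)))*(-149) = ((-½ + (-4*⅓)/2) + (2 + 3))*(-149) = ((-½ + (½)*(-4/3)) + 5)*(-149) = ((-½ - ⅔) + 5)*(-149) = (-7/6 + 5)*(-149) = (23/6)*(-149) = -3427/6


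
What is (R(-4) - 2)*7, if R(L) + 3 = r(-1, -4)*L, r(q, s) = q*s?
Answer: -147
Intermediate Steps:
R(L) = -3 + 4*L (R(L) = -3 + (-1*(-4))*L = -3 + 4*L)
(R(-4) - 2)*7 = ((-3 + 4*(-4)) - 2)*7 = ((-3 - 16) - 2)*7 = (-19 - 2)*7 = -21*7 = -147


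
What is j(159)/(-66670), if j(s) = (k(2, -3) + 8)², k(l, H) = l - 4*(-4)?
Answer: -338/33335 ≈ -0.010139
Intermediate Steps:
k(l, H) = 16 + l (k(l, H) = l + 16 = 16 + l)
j(s) = 676 (j(s) = ((16 + 2) + 8)² = (18 + 8)² = 26² = 676)
j(159)/(-66670) = 676/(-66670) = 676*(-1/66670) = -338/33335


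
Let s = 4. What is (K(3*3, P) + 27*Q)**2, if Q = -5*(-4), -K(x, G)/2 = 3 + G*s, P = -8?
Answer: 357604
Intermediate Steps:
K(x, G) = -6 - 8*G (K(x, G) = -2*(3 + G*4) = -2*(3 + 4*G) = -6 - 8*G)
Q = 20
(K(3*3, P) + 27*Q)**2 = ((-6 - 8*(-8)) + 27*20)**2 = ((-6 + 64) + 540)**2 = (58 + 540)**2 = 598**2 = 357604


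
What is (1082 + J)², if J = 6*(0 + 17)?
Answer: 1401856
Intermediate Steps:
J = 102 (J = 6*17 = 102)
(1082 + J)² = (1082 + 102)² = 1184² = 1401856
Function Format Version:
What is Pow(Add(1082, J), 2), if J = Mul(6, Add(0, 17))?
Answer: 1401856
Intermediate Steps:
J = 102 (J = Mul(6, 17) = 102)
Pow(Add(1082, J), 2) = Pow(Add(1082, 102), 2) = Pow(1184, 2) = 1401856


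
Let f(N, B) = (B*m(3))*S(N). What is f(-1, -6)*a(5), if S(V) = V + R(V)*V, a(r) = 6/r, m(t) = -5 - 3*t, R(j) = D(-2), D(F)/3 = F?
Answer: 504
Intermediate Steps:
D(F) = 3*F
R(j) = -6 (R(j) = 3*(-2) = -6)
S(V) = -5*V (S(V) = V - 6*V = -5*V)
f(N, B) = 70*B*N (f(N, B) = (B*(-5 - 3*3))*(-5*N) = (B*(-5 - 9))*(-5*N) = (B*(-14))*(-5*N) = (-14*B)*(-5*N) = 70*B*N)
f(-1, -6)*a(5) = (70*(-6)*(-1))*(6/5) = 420*(6*(⅕)) = 420*(6/5) = 504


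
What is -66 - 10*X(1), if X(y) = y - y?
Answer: -66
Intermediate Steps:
X(y) = 0
-66 - 10*X(1) = -66 - 10*0 = -66 + 0 = -66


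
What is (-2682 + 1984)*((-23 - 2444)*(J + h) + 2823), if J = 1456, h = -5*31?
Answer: 2238307312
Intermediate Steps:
h = -155
(-2682 + 1984)*((-23 - 2444)*(J + h) + 2823) = (-2682 + 1984)*((-23 - 2444)*(1456 - 155) + 2823) = -698*(-2467*1301 + 2823) = -698*(-3209567 + 2823) = -698*(-3206744) = 2238307312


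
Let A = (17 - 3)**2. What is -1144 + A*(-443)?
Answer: -87972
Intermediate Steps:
A = 196 (A = 14**2 = 196)
-1144 + A*(-443) = -1144 + 196*(-443) = -1144 - 86828 = -87972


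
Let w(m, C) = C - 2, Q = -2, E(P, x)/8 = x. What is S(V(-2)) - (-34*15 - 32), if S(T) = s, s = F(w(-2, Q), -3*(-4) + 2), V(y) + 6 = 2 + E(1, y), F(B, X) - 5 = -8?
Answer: 539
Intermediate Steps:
E(P, x) = 8*x
w(m, C) = -2 + C
F(B, X) = -3 (F(B, X) = 5 - 8 = -3)
V(y) = -4 + 8*y (V(y) = -6 + (2 + 8*y) = -4 + 8*y)
s = -3
S(T) = -3
S(V(-2)) - (-34*15 - 32) = -3 - (-34*15 - 32) = -3 - (-510 - 32) = -3 - 1*(-542) = -3 + 542 = 539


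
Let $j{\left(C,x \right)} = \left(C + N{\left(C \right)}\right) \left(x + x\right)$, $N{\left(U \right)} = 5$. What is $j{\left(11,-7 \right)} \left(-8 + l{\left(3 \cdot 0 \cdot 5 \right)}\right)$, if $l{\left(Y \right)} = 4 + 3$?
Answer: $224$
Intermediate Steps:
$j{\left(C,x \right)} = 2 x \left(5 + C\right)$ ($j{\left(C,x \right)} = \left(C + 5\right) \left(x + x\right) = \left(5 + C\right) 2 x = 2 x \left(5 + C\right)$)
$l{\left(Y \right)} = 7$
$j{\left(11,-7 \right)} \left(-8 + l{\left(3 \cdot 0 \cdot 5 \right)}\right) = 2 \left(-7\right) \left(5 + 11\right) \left(-8 + 7\right) = 2 \left(-7\right) 16 \left(-1\right) = \left(-224\right) \left(-1\right) = 224$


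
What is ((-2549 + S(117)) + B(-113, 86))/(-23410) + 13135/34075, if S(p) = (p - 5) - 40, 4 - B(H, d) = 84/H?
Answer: 1770630877/3605584790 ≈ 0.49108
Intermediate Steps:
B(H, d) = 4 - 84/H
S(p) = -45 + p (S(p) = (-5 + p) - 40 = -45 + p)
((-2549 + S(117)) + B(-113, 86))/(-23410) + 13135/34075 = ((-2549 + (-45 + 117)) + (4 - 84/(-113)))/(-23410) + 13135/34075 = ((-2549 + 72) + (4 - 84*(-1/113)))*(-1/23410) + 13135*(1/34075) = (-2477 + (4 + 84/113))*(-1/23410) + 2627/6815 = (-2477 + 536/113)*(-1/23410) + 2627/6815 = -279365/113*(-1/23410) + 2627/6815 = 55873/529066 + 2627/6815 = 1770630877/3605584790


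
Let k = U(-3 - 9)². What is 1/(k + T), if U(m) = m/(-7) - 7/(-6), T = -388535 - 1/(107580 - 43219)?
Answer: -113532804/44110525694503 ≈ -2.5738e-6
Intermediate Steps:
T = -25006501136/64361 (T = -388535 - 1/64361 = -25006501136/64361 ≈ -3.8854e+5)
U(m) = 7/6 - m/7 (U(m) = m*(-⅐) - 7*(-⅙) = -m/7 + 7/6 = 7/6 - m/7)
k = 14641/1764 (k = (7/6 - (-3 - 9)/7)² = (7/6 - ⅐*(-12))² = (7/6 + 12/7)² = (121/42)² = 14641/1764 ≈ 8.2999)
1/(k + T) = 1/(14641/1764 - 25006501136/64361) = 1/(-44110525694503/113532804) = -113532804/44110525694503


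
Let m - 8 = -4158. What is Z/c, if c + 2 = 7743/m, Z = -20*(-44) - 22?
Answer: -3560700/16043 ≈ -221.95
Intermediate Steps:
m = -4150 (m = 8 - 4158 = -4150)
Z = 858 (Z = 880 - 22 = 858)
c = -16043/4150 (c = -2 + 7743/(-4150) = -2 + 7743*(-1/4150) = -2 - 7743/4150 = -16043/4150 ≈ -3.8658)
Z/c = 858/(-16043/4150) = 858*(-4150/16043) = -3560700/16043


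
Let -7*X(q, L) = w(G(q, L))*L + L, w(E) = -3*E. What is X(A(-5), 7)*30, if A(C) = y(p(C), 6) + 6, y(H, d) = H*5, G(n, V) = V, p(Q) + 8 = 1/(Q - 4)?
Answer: 600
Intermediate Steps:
p(Q) = -8 + 1/(-4 + Q) (p(Q) = -8 + 1/(Q - 4) = -8 + 1/(-4 + Q))
y(H, d) = 5*H
A(C) = 6 + 5*(33 - 8*C)/(-4 + C) (A(C) = 5*((33 - 8*C)/(-4 + C)) + 6 = 5*(33 - 8*C)/(-4 + C) + 6 = 6 + 5*(33 - 8*C)/(-4 + C))
X(q, L) = -L/7 + 3*L²/7 (X(q, L) = -((-3*L)*L + L)/7 = -(-3*L² + L)/7 = -(L - 3*L²)/7 = -L/7 + 3*L²/7)
X(A(-5), 7)*30 = ((⅐)*7*(-1 + 3*7))*30 = ((⅐)*7*(-1 + 21))*30 = ((⅐)*7*20)*30 = 20*30 = 600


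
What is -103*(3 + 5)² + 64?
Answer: -6528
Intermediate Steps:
-103*(3 + 5)² + 64 = -103*8² + 64 = -103*64 + 64 = -6592 + 64 = -6528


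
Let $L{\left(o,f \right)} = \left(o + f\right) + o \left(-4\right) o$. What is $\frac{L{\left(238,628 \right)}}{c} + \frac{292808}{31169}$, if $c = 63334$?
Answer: $\frac{5754773441}{987028723} \approx 5.8304$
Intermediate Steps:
$L{\left(o,f \right)} = f + o - 4 o^{2}$ ($L{\left(o,f \right)} = \left(f + o\right) + - 4 o o = \left(f + o\right) - 4 o^{2} = f + o - 4 o^{2}$)
$\frac{L{\left(238,628 \right)}}{c} + \frac{292808}{31169} = \frac{628 + 238 - 4 \cdot 238^{2}}{63334} + \frac{292808}{31169} = \left(628 + 238 - 226576\right) \frac{1}{63334} + 292808 \cdot \frac{1}{31169} = \left(628 + 238 - 226576\right) \frac{1}{63334} + \frac{292808}{31169} = \left(-225710\right) \frac{1}{63334} + \frac{292808}{31169} = - \frac{112855}{31667} + \frac{292808}{31169} = \frac{5754773441}{987028723}$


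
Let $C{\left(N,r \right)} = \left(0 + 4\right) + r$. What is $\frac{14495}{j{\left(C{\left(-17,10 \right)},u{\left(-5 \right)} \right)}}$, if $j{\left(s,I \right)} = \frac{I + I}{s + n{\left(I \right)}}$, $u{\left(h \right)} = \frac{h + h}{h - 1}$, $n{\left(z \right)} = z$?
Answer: $\frac{136253}{2} \approx 68127.0$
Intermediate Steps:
$C{\left(N,r \right)} = 4 + r$
$u{\left(h \right)} = \frac{2 h}{-1 + h}$
$j{\left(s,I \right)} = \frac{2 I}{I + s}$ ($j{\left(s,I \right)} = \frac{I + I}{s + I} = \frac{2 I}{I + s}$)
$\frac{14495}{j{\left(C{\left(-17,10 \right)},u{\left(-5 \right)} \right)}} = \frac{14495}{2 \cdot 2 \left(-5\right) \frac{1}{-1 - 5} \frac{1}{2 \left(-5\right) \frac{1}{-1 - 5} + \left(4 + 10\right)}} = \frac{14495}{2 \cdot 2 \left(-5\right) \frac{1}{-6} \frac{1}{2 \left(-5\right) \frac{1}{-6} + 14}} = \frac{14495}{2 \cdot 2 \left(-5\right) \left(- \frac{1}{6}\right) \frac{1}{2 \left(-5\right) \left(- \frac{1}{6}\right) + 14}} = \frac{14495}{2 \cdot \frac{5}{3} \frac{1}{\frac{5}{3} + 14}} = \frac{14495}{2 \cdot \frac{5}{3} \frac{1}{\frac{47}{3}}} = \frac{14495}{2 \cdot \frac{5}{3} \cdot \frac{3}{47}} = \frac{14495}{\frac{10}{47}} = 14495 \cdot \frac{47}{10} = \frac{136253}{2}$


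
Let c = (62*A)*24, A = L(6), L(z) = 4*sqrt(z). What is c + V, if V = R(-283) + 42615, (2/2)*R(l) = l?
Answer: 42332 + 5952*sqrt(6) ≈ 56911.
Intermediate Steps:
R(l) = l
A = 4*sqrt(6) ≈ 9.7980
c = 5952*sqrt(6) (c = (62*(4*sqrt(6)))*24 = (248*sqrt(6))*24 = 5952*sqrt(6) ≈ 14579.)
V = 42332 (V = -283 + 42615 = 42332)
c + V = 5952*sqrt(6) + 42332 = 42332 + 5952*sqrt(6)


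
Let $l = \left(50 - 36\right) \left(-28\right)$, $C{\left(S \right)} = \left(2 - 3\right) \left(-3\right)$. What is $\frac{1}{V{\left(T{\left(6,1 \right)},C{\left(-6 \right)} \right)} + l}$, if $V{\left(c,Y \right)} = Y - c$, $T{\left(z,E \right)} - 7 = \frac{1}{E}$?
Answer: $- \frac{1}{397} \approx -0.0025189$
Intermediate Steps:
$C{\left(S \right)} = 3$ ($C{\left(S \right)} = \left(-1\right) \left(-3\right) = 3$)
$T{\left(z,E \right)} = 7 + \frac{1}{E}$
$l = -392$ ($l = 14 \left(-28\right) = -392$)
$\frac{1}{V{\left(T{\left(6,1 \right)},C{\left(-6 \right)} \right)} + l} = \frac{1}{\left(3 - \left(7 + 1^{-1}\right)\right) - 392} = \frac{1}{\left(3 - \left(7 + 1\right)\right) - 392} = \frac{1}{\left(3 - 8\right) - 392} = \frac{1}{-5 - 392} = \frac{1}{-397} = - \frac{1}{397}$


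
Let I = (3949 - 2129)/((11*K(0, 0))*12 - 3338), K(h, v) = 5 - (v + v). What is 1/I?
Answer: -103/70 ≈ -1.4714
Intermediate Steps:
K(h, v) = 5 - 2*v
I = -70/103 (I = (3949 - 2129)/((11*(5 - 2*0))*12 - 3338) = 1820/((11*(5 + 0))*12 - 3338) = 1820/((11*5)*12 - 3338) = 1820/(55*12 - 3338) = 1820/(660 - 3338) = 1820/(-2678) = 1820*(-1/2678) = -70/103 ≈ -0.67961)
1/I = 1/(-70/103) = -103/70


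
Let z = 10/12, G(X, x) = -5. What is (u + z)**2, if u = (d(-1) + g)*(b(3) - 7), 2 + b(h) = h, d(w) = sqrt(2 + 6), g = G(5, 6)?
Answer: 44593/36 - 740*sqrt(2) ≈ 192.18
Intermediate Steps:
g = -5
z = 5/6 (z = 10*(1/12) = 5/6 ≈ 0.83333)
d(w) = 2*sqrt(2) (d(w) = sqrt(8) = 2*sqrt(2))
b(h) = -2 + h
u = 30 - 12*sqrt(2) (u = (2*sqrt(2) - 5)*((-2 + 3) - 7) = (-5 + 2*sqrt(2))*(1 - 7) = (-5 + 2*sqrt(2))*(-6) = 30 - 12*sqrt(2) ≈ 13.029)
(u + z)**2 = ((30 - 12*sqrt(2)) + 5/6)**2 = (185/6 - 12*sqrt(2))**2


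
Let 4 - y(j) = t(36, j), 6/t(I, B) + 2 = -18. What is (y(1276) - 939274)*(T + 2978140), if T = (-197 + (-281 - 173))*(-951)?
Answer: -33787794748977/10 ≈ -3.3788e+12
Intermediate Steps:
t(I, B) = -3/10 (t(I, B) = 6/(-2 - 18) = 6/(-20) = 6*(-1/20) = -3/10)
y(j) = 43/10 (y(j) = 4 - 1*(-3/10) = 4 + 3/10 = 43/10)
T = 619101 (T = (-197 - 454)*(-951) = -651*(-951) = 619101)
(y(1276) - 939274)*(T + 2978140) = (43/10 - 939274)*(619101 + 2978140) = -9392697/10*3597241 = -33787794748977/10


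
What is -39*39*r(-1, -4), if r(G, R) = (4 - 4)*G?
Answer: 0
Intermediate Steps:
r(G, R) = 0 (r(G, R) = 0*G = 0)
-39*39*r(-1, -4) = -39*39*0 = -1521*0 = -1*0 = 0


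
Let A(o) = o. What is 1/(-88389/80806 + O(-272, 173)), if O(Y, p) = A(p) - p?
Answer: -80806/88389 ≈ -0.91421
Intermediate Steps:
O(Y, p) = 0 (O(Y, p) = p - p = 0)
1/(-88389/80806 + O(-272, 173)) = 1/(-88389/80806 + 0) = 1/(-88389/80806) = -80806/88389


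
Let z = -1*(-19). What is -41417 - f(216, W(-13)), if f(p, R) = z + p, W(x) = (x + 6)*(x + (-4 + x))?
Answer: -41652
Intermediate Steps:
z = 19
W(x) = (-4 + 2*x)*(6 + x) (W(x) = (6 + x)*(-4 + 2*x) = (-4 + 2*x)*(6 + x))
f(p, R) = 19 + p
-41417 - f(216, W(-13)) = -41417 - (19 + 216) = -41417 - 1*235 = -41417 - 235 = -41652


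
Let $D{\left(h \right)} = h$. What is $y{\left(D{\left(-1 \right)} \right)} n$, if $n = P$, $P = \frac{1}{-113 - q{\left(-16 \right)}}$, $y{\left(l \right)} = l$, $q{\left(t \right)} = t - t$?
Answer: $\frac{1}{113} \approx 0.0088496$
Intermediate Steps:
$q{\left(t \right)} = 0$
$P = - \frac{1}{113}$ ($P = \frac{1}{-113 - 0} = \frac{1}{-113 + 0} = \frac{1}{-113} = - \frac{1}{113} \approx -0.0088496$)
$n = - \frac{1}{113} \approx -0.0088496$
$y{\left(D{\left(-1 \right)} \right)} n = \left(-1\right) \left(- \frac{1}{113}\right) = \frac{1}{113}$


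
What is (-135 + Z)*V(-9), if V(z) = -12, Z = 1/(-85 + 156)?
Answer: 115008/71 ≈ 1619.8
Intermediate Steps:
Z = 1/71 ≈ 0.014085
(-135 + Z)*V(-9) = (-135 + 1/71)*(-12) = -9584/71*(-12) = 115008/71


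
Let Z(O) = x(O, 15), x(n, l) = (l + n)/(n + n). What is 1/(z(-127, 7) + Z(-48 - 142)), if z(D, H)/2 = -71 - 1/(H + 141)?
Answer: -2812/398047 ≈ -0.0070645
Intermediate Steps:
x(n, l) = (l + n)/(2*n) (x(n, l) = (l + n)/((2*n)) = (l + n)*(1/(2*n)) = (l + n)/(2*n))
Z(O) = (15 + O)/(2*O)
z(D, H) = -142 - 2/(141 + H) (z(D, H) = 2*(-71 - 1/(H + 141)) = 2*(-71 - 1/(141 + H)) = -142 - 2/(141 + H))
1/(z(-127, 7) + Z(-48 - 142)) = 1/(2*(-10012 - 71*7)/(141 + 7) + (15 + (-48 - 142))/(2*(-48 - 142))) = 1/(2*(-10012 - 497)/148 + (½)*(15 - 190)/(-190)) = 1/(2*(1/148)*(-10509) + (½)*(-1/190)*(-175)) = 1/(-10509/74 + 35/76) = 1/(-398047/2812) = -2812/398047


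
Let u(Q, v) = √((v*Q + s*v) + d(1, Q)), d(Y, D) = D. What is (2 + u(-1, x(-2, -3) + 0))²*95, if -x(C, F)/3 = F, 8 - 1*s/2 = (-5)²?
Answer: -29640 + 760*I*√79 ≈ -29640.0 + 6755.0*I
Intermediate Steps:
s = -34 (s = 16 - 2*(-5)² = 16 - 2*25 = 16 - 50 = -34)
x(C, F) = -3*F
u(Q, v) = √(Q - 34*v + Q*v) (u(Q, v) = √((v*Q - 34*v) + Q) = √((Q*v - 34*v) + Q) = √((-34*v + Q*v) + Q) = √(Q - 34*v + Q*v))
(2 + u(-1, x(-2, -3) + 0))²*95 = (2 + √(-1 - 34*(-3*(-3) + 0) - (-3*(-3) + 0)))²*95 = (2 + √(-1 - 34*(9 + 0) - (9 + 0)))²*95 = (2 + √(-1 - 34*9 - 1*9))²*95 = (2 + √(-1 - 306 - 9))²*95 = (2 + √(-316))²*95 = (2 + 2*I*√79)²*95 = 95*(2 + 2*I*√79)²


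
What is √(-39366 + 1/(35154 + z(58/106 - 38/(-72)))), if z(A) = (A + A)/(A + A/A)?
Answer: I*√190637088651617126953/69589394 ≈ 198.41*I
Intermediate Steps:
z(A) = 2*A/(1 + A) (z(A) = (2*A)/(A + 1) = (2*A)/(1 + A) = 2*A/(1 + A))
√(-39366 + 1/(35154 + z(58/106 - 38/(-72)))) = √(-39366 + 1/(35154 + 2*(58/106 - 38/(-72))/(1 + (58/106 - 38/(-72))))) = √(-39366 + 1/(35154 + 2*(58*(1/106) - 38*(-1/72))/(1 + (58*(1/106) - 38*(-1/72))))) = √(-39366 + 1/(35154 + 2*(29/53 + 19/36)/(1 + (29/53 + 19/36)))) = √(-39366 + 1/(35154 + 2*(2051/1908)/(1 + 2051/1908))) = √(-39366 + 1/(35154 + 2*(2051/1908)/(3959/1908))) = √(-39366 + 1/(35154 + 2*(2051/1908)*(1908/3959))) = √(-39366 + 1/(35154 + 4102/3959)) = √(-39366 + 1/(139178788/3959)) = √(-39366 + 3959/139178788) = √(-5478912164449/139178788) = I*√190637088651617126953/69589394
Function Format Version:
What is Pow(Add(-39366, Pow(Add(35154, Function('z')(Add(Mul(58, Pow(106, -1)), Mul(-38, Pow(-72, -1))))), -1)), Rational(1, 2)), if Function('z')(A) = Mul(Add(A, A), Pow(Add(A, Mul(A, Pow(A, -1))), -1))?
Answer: Mul(Rational(1, 69589394), I, Pow(190637088651617126953, Rational(1, 2))) ≈ Mul(198.41, I)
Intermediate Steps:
Function('z')(A) = Mul(2, A, Pow(Add(1, A), -1)) (Function('z')(A) = Mul(Mul(2, A), Pow(Add(A, 1), -1)) = Mul(Mul(2, A), Pow(Add(1, A), -1)) = Mul(2, A, Pow(Add(1, A), -1)))
Pow(Add(-39366, Pow(Add(35154, Function('z')(Add(Mul(58, Pow(106, -1)), Mul(-38, Pow(-72, -1))))), -1)), Rational(1, 2)) = Pow(Add(-39366, Pow(Add(35154, Mul(2, Add(Mul(58, Pow(106, -1)), Mul(-38, Pow(-72, -1))), Pow(Add(1, Add(Mul(58, Pow(106, -1)), Mul(-38, Pow(-72, -1)))), -1))), -1)), Rational(1, 2)) = Pow(Add(-39366, Pow(Add(35154, Mul(2, Add(Mul(58, Rational(1, 106)), Mul(-38, Rational(-1, 72))), Pow(Add(1, Add(Mul(58, Rational(1, 106)), Mul(-38, Rational(-1, 72)))), -1))), -1)), Rational(1, 2)) = Pow(Add(-39366, Pow(Add(35154, Mul(2, Add(Rational(29, 53), Rational(19, 36)), Pow(Add(1, Add(Rational(29, 53), Rational(19, 36))), -1))), -1)), Rational(1, 2)) = Pow(Add(-39366, Pow(Add(35154, Mul(2, Rational(2051, 1908), Pow(Add(1, Rational(2051, 1908)), -1))), -1)), Rational(1, 2)) = Pow(Add(-39366, Pow(Add(35154, Mul(2, Rational(2051, 1908), Pow(Rational(3959, 1908), -1))), -1)), Rational(1, 2)) = Pow(Add(-39366, Pow(Add(35154, Mul(2, Rational(2051, 1908), Rational(1908, 3959))), -1)), Rational(1, 2)) = Pow(Add(-39366, Pow(Add(35154, Rational(4102, 3959)), -1)), Rational(1, 2)) = Pow(Add(-39366, Pow(Rational(139178788, 3959), -1)), Rational(1, 2)) = Pow(Add(-39366, Rational(3959, 139178788)), Rational(1, 2)) = Pow(Rational(-5478912164449, 139178788), Rational(1, 2)) = Mul(Rational(1, 69589394), I, Pow(190637088651617126953, Rational(1, 2)))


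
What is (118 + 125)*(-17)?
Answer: -4131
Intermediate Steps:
(118 + 125)*(-17) = 243*(-17) = -4131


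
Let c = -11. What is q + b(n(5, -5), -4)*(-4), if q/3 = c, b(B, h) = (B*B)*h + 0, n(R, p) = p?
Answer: 367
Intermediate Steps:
b(B, h) = h*B² (b(B, h) = B²*h + 0 = h*B² + 0 = h*B²)
q = -33 (q = 3*(-11) = -33)
q + b(n(5, -5), -4)*(-4) = -33 - 4*(-5)²*(-4) = -33 - 4*25*(-4) = -33 - 100*(-4) = -33 + 400 = 367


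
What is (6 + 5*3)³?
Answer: 9261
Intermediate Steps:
(6 + 5*3)³ = (6 + 15)³ = 21³ = 9261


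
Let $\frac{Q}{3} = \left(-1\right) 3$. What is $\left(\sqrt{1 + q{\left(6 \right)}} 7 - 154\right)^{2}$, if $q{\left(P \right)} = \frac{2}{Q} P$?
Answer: $\frac{71099}{3} - \frac{2156 i \sqrt{3}}{3} \approx 23700.0 - 1244.8 i$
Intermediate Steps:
$Q = -9$ ($Q = 3 \left(\left(-1\right) 3\right) = 3 \left(-3\right) = -9$)
$q{\left(P \right)} = - \frac{2 P}{9}$ ($q{\left(P \right)} = \frac{2}{-9} P = 2 \left(- \frac{1}{9}\right) P = - \frac{2 P}{9}$)
$\left(\sqrt{1 + q{\left(6 \right)}} 7 - 154\right)^{2} = \left(\sqrt{1 - \frac{4}{3}} \cdot 7 - 154\right)^{2} = \left(\sqrt{- \frac{1}{3}} \cdot 7 - 154\right)^{2} = \left(\frac{i \sqrt{3}}{3} \cdot 7 - 154\right)^{2} = \left(\frac{7 i \sqrt{3}}{3} - 154\right)^{2} = \left(-154 + \frac{7 i \sqrt{3}}{3}\right)^{2}$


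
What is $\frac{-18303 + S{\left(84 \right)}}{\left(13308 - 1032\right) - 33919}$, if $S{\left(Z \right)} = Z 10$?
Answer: $\frac{17463}{21643} \approx 0.80687$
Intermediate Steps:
$S{\left(Z \right)} = 10 Z$
$\frac{-18303 + S{\left(84 \right)}}{\left(13308 - 1032\right) - 33919} = \frac{-18303 + 10 \cdot 84}{\left(13308 - 1032\right) - 33919} = \frac{-18303 + 840}{12276 - 33919} = - \frac{17463}{-21643} = \left(-17463\right) \left(- \frac{1}{21643}\right) = \frac{17463}{21643}$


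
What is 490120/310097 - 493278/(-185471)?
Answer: 243867074486/57514000687 ≈ 4.2401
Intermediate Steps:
490120/310097 - 493278/(-185471) = 490120*(1/310097) - 493278*(-1/185471) = 490120/310097 + 493278/185471 = 243867074486/57514000687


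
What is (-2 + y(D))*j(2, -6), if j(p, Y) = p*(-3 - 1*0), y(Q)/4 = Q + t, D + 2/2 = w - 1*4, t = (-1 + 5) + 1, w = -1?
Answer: 36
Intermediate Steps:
t = 5 (t = 4 + 1 = 5)
D = -6 (D = -1 + (-1 - 1*4) = -1 + (-1 - 4) = -1 - 5 = -6)
y(Q) = 20 + 4*Q (y(Q) = 4*(Q + 5) = 4*(5 + Q) = 20 + 4*Q)
j(p, Y) = -3*p (j(p, Y) = p*(-3 + 0) = p*(-3) = -3*p)
(-2 + y(D))*j(2, -6) = (-2 + (20 + 4*(-6)))*(-3*2) = (-2 + (20 - 24))*(-6) = (-2 - 4)*(-6) = -6*(-6) = 36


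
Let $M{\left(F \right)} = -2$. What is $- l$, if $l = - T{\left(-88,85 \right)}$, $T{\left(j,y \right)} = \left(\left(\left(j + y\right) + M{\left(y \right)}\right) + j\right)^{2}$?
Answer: $8649$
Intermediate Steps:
$T{\left(j,y \right)} = \left(-2 + y + 2 j\right)^{2}$ ($T{\left(j,y \right)} = \left(\left(\left(j + y\right) - 2\right) + j\right)^{2} = \left(\left(-2 + j + y\right) + j\right)^{2} = \left(-2 + y + 2 j\right)^{2}$)
$l = -8649$ ($l = - \left(-2 + 85 + 2 \left(-88\right)\right)^{2} = - \left(-2 + 85 - 176\right)^{2} = - \left(-93\right)^{2} = \left(-1\right) 8649 = -8649$)
$- l = \left(-1\right) \left(-8649\right) = 8649$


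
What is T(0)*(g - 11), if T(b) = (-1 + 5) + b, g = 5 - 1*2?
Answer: -32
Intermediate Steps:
g = 3 (g = 5 - 2 = 3)
T(b) = 4 + b
T(0)*(g - 11) = (4 + 0)*(3 - 11) = 4*(-8) = -32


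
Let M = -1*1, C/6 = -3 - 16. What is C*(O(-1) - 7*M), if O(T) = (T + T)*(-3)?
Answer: -1482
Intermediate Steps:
C = -114 (C = 6*(-3 - 16) = 6*(-19) = -114)
O(T) = -6*T (O(T) = (2*T)*(-3) = -6*T)
M = -1
C*(O(-1) - 7*M) = -114*(-6*(-1) - 7*(-1)) = -114*(6 + 7) = -114*13 = -1482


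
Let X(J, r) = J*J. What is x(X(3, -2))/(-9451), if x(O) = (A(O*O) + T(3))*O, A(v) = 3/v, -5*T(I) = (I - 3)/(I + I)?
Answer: -1/28353 ≈ -3.5270e-5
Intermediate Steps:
T(I) = -(-3 + I)/(10*I) (T(I) = -(I - 3)/(5*(I + I)) = -(-3 + I)/(5*(2*I)) = -(-3 + I)*1/(2*I)/5 = -(-3 + I)/(10*I))
X(J, r) = J²
x(O) = 3/O (x(O) = (3/((O*O)) + (⅒)*(3 - 1*3)/3)*O = (3/(O²) + (⅒)*(⅓)*(3 - 3))*O = (3/O² + (⅒)*(⅓)*0)*O = (3/O² + 0)*O = (3/O²)*O = 3/O)
x(X(3, -2))/(-9451) = (3/(3²))/(-9451) = (3/9)*(-1/9451) = (3*(⅑))*(-1/9451) = (⅓)*(-1/9451) = -1/28353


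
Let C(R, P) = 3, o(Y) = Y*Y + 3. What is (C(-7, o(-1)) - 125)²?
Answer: 14884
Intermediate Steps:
o(Y) = 3 + Y² (o(Y) = Y² + 3 = 3 + Y²)
(C(-7, o(-1)) - 125)² = (3 - 125)² = (-122)² = 14884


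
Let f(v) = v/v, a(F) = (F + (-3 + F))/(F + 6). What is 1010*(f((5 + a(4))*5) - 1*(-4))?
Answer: 5050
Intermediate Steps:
a(F) = (-3 + 2*F)/(6 + F)
f(v) = 1
1010*(f((5 + a(4))*5) - 1*(-4)) = 1010*(1 - 1*(-4)) = 1010*(1 + 4) = 1010*5 = 5050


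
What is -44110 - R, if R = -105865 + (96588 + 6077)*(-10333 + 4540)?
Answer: 594800100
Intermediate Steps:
R = -594844210 (R = -105865 + 102665*(-5793) = -105865 - 594738345 = -594844210)
-44110 - R = -44110 - 1*(-594844210) = -44110 + 594844210 = 594800100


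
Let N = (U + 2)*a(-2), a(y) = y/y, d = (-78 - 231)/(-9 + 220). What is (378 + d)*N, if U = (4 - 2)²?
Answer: 476694/211 ≈ 2259.2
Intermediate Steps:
U = 4 (U = 2² = 4)
d = -309/211 ≈ -1.4645
a(y) = 1
N = 6 (N = (4 + 2)*1 = 6*1 = 6)
(378 + d)*N = (378 - 309/211)*6 = (79449/211)*6 = 476694/211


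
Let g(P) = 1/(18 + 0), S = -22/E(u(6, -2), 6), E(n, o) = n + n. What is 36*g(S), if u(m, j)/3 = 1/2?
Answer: 2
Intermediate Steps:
u(m, j) = 3/2
E(n, o) = 2*n
S = -22/3 (S = -22/(2*(3/2)) = -22/3 ≈ -7.3333)
g(P) = 1/18
36*g(S) = 36*(1/18) = 2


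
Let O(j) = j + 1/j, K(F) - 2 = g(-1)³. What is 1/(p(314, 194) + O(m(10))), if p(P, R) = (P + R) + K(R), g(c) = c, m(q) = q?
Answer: 10/5191 ≈ 0.0019264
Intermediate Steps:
K(F) = 1 (K(F) = 2 + (-1)³ = 2 - 1 = 1)
p(P, R) = 1 + P + R (p(P, R) = (P + R) + 1 = 1 + P + R)
1/(p(314, 194) + O(m(10))) = 1/((1 + 314 + 194) + (10 + 1/10)) = 1/(509 + (10 + ⅒)) = 1/(509 + 101/10) = 1/(5191/10) = 10/5191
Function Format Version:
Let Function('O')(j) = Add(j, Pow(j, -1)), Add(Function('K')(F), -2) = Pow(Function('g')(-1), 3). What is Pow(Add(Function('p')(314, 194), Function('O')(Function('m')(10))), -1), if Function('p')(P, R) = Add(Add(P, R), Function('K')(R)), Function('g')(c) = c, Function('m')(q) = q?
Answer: Rational(10, 5191) ≈ 0.0019264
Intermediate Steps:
Function('K')(F) = 1 (Function('K')(F) = Add(2, Pow(-1, 3)) = Add(2, -1) = 1)
Function('p')(P, R) = Add(1, P, R) (Function('p')(P, R) = Add(Add(P, R), 1) = Add(1, P, R))
Pow(Add(Function('p')(314, 194), Function('O')(Function('m')(10))), -1) = Pow(Add(Add(1, 314, 194), Add(10, Pow(10, -1))), -1) = Pow(Add(509, Add(10, Rational(1, 10))), -1) = Pow(Add(509, Rational(101, 10)), -1) = Pow(Rational(5191, 10), -1) = Rational(10, 5191)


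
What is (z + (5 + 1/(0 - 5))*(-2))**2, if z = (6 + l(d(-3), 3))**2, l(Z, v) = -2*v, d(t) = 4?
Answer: 2304/25 ≈ 92.160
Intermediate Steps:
z = 0 (z = (6 - 2*3)**2 = (6 - 6)**2 = 0**2 = 0)
(z + (5 + 1/(0 - 5))*(-2))**2 = (0 + (5 + 1/(0 - 5))*(-2))**2 = (0 + (5 + 1/(-5))*(-2))**2 = (0 + (5 - 1/5)*(-2))**2 = (0 + (24/5)*(-2))**2 = (0 - 48/5)**2 = (-48/5)**2 = 2304/25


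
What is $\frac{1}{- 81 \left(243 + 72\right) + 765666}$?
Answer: $\frac{1}{740151} \approx 1.3511 \cdot 10^{-6}$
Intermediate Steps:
$\frac{1}{- 81 \left(243 + 72\right) + 765666} = \frac{1}{\left(-81\right) 315 + 765666} = \frac{1}{-25515 + 765666} = \frac{1}{740151}$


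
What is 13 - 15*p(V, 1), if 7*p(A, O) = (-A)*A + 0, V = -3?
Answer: 226/7 ≈ 32.286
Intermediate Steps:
p(A, O) = -A²/7 (p(A, O) = ((-A)*A + 0)/7 = (-A² + 0)/7 = (-A²)/7 = -A²/7)
13 - 15*p(V, 1) = 13 - (-15)*(-3)²/7 = 13 - (-15)*9/7 = 13 - 15*(-9/7) = 13 + 135/7 = 226/7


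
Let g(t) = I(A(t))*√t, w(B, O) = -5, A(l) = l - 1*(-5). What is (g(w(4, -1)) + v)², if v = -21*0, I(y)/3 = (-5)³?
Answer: -703125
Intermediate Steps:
A(l) = 5 + l (A(l) = l + 5 = 5 + l)
I(y) = -375 (I(y) = 3*(-5)³ = 3*(-125) = -375)
v = 0
g(t) = -375*√t
(g(w(4, -1)) + v)² = (-375*I*√5 + 0)² = (-375*I*√5)² = -703125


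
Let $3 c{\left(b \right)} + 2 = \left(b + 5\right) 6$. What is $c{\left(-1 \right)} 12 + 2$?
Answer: $90$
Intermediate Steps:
$c{\left(b \right)} = \frac{28}{3} + 2 b$ ($c{\left(b \right)} = - \frac{2}{3} + \frac{\left(b + 5\right) 6}{3} = - \frac{2}{3} + \frac{\left(5 + b\right) 6}{3} = - \frac{2}{3} + \frac{30 + 6 b}{3} = - \frac{2}{3} + \left(10 + 2 b\right) = \frac{28}{3} + 2 b$)
$c{\left(-1 \right)} 12 + 2 = \left(\frac{28}{3} + 2 \left(-1\right)\right) 12 + 2 = \left(\frac{28}{3} - 2\right) 12 + 2 = \frac{22}{3} \cdot 12 + 2 = 88 + 2 = 90$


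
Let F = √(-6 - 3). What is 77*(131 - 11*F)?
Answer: 10087 - 2541*I ≈ 10087.0 - 2541.0*I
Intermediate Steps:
F = 3*I (F = √(-9) = 3*I ≈ 3.0*I)
77*(131 - 11*F) = 77*(131 - 33*I) = 10087 - 2541*I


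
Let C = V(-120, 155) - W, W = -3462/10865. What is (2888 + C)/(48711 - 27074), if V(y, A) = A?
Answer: 33065657/235086005 ≈ 0.14065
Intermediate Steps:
W = -3462/10865 (W = -3462*1/10865 = -3462/10865 ≈ -0.31864)
C = 1687537/10865 (C = 155 - 1*(-3462/10865) = 155 + 3462/10865 = 1687537/10865 ≈ 155.32)
(2888 + C)/(48711 - 27074) = (2888 + 1687537/10865)/(48711 - 27074) = (33065657/10865)/21637 = (33065657/10865)*(1/21637) = 33065657/235086005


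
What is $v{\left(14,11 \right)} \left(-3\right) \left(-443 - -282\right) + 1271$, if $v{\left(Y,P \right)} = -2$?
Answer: $305$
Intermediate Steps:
$v{\left(14,11 \right)} \left(-3\right) \left(-443 - -282\right) + 1271 = \left(-2\right) \left(-3\right) \left(-443 - -282\right) + 1271 = 6 \left(-443 + 282\right) + 1271 = 6 \left(-161\right) + 1271 = -966 + 1271 = 305$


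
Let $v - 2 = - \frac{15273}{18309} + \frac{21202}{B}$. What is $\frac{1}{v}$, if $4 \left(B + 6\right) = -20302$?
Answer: $- \frac{62024789}{186481867} \approx -0.3326$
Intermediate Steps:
$B = - \frac{10163}{2}$ ($B = -6 + \frac{1}{4} \left(-20302\right) = -6 - \frac{10151}{2} = - \frac{10163}{2} \approx -5081.5$)
$v = - \frac{186481867}{62024789}$ ($v = 2 + \left(- \frac{15273}{18309} + \frac{21202}{- \frac{10163}{2}}\right) = 2 + \left(\left(-15273\right) \frac{1}{18309} + 21202 \left(- \frac{2}{10163}\right)\right) = 2 - \frac{310531445}{62024789} = - \frac{186481867}{62024789} \approx -3.0066$)
$\frac{1}{v} = \frac{1}{- \frac{186481867}{62024789}} = - \frac{62024789}{186481867}$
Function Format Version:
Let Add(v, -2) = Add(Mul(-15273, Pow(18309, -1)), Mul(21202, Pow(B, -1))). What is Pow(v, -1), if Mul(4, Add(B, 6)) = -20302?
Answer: Rational(-62024789, 186481867) ≈ -0.33260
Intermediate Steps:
B = Rational(-10163, 2) (B = Add(-6, Mul(Rational(1, 4), -20302)) = Add(-6, Rational(-10151, 2)) = Rational(-10163, 2) ≈ -5081.5)
v = Rational(-186481867, 62024789) (v = Add(2, Add(Mul(-15273, Pow(18309, -1)), Mul(21202, Pow(Rational(-10163, 2), -1)))) = Add(2, Add(Mul(-15273, Rational(1, 18309)), Mul(21202, Rational(-2, 10163)))) = Add(2, Add(Rational(-5091, 6103), Rational(-42404, 10163))) = Add(2, Rational(-310531445, 62024789)) = Rational(-186481867, 62024789) ≈ -3.0066)
Pow(v, -1) = Pow(Rational(-186481867, 62024789), -1) = Rational(-62024789, 186481867)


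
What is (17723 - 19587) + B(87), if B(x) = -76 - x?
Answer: -2027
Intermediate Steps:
(17723 - 19587) + B(87) = (17723 - 19587) + (-76 - 1*87) = -1864 + (-76 - 87) = -1864 - 163 = -2027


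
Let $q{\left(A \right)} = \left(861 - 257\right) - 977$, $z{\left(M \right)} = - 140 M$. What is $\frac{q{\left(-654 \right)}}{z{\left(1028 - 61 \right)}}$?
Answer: $\frac{373}{135380} \approx 0.0027552$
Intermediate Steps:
$q{\left(A \right)} = -373$ ($q{\left(A \right)} = 604 - 977 = -373$)
$\frac{q{\left(-654 \right)}}{z{\left(1028 - 61 \right)}} = - \frac{373}{\left(-140\right) \left(1028 - 61\right)} = - \frac{373}{\left(-140\right) 967} = - \frac{373}{-135380} = \left(-373\right) \left(- \frac{1}{135380}\right) = \frac{373}{135380}$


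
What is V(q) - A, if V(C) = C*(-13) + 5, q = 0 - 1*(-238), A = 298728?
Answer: -301817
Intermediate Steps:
q = 238 (q = 0 + 238 = 238)
V(C) = 5 - 13*C (V(C) = -13*C + 5 = 5 - 13*C)
V(q) - A = (5 - 13*238) - 1*298728 = (5 - 3094) - 298728 = -3089 - 298728 = -301817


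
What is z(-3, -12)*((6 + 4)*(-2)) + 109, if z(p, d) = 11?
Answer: -111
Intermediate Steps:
z(-3, -12)*((6 + 4)*(-2)) + 109 = 11*((6 + 4)*(-2)) + 109 = 11*(10*(-2)) + 109 = 11*(-20) + 109 = -220 + 109 = -111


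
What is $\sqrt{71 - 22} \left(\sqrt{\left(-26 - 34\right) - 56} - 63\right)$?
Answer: $-441 + 14 i \sqrt{29} \approx -441.0 + 75.392 i$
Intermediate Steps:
$\sqrt{71 - 22} \left(\sqrt{\left(-26 - 34\right) - 56} - 63\right) = \sqrt{49} \left(\sqrt{-60 - 56} - 63\right) = 7 \left(\sqrt{-116} - 63\right) = 7 \left(2 i \sqrt{29} - 63\right) = 7 \left(-63 + 2 i \sqrt{29}\right) = -441 + 14 i \sqrt{29}$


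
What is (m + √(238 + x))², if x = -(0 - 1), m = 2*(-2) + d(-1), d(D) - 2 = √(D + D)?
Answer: (-2 + √239 + I*√2)² ≈ 179.16 + 38.07*I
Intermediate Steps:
d(D) = 2 + √2*√D (d(D) = 2 + √(D + D) = 2 + √(2*D) = 2 + √2*√D)
m = -2 + I*√2 (m = 2*(-2) + (2 + √2*√(-1)) = -4 + (2 + √2*I) = -4 + (2 + I*√2) = -2 + I*√2 ≈ -2.0 + 1.4142*I)
x = 1 (x = -1*(-1) = 1)
(m + √(238 + x))² = ((-2 + I*√2) + √(238 + 1))² = ((-2 + I*√2) + √239)² = (-2 + √239 + I*√2)²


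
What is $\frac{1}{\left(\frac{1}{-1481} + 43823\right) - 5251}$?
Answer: $\frac{1481}{57125131} \approx 2.5926 \cdot 10^{-5}$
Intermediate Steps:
$\frac{1}{\left(\frac{1}{-1481} + 43823\right) - 5251} = \frac{1}{\left(- \frac{1}{1481} + 43823\right) - 5251} = \frac{1}{\frac{64901862}{1481} - 5251} = \frac{1}{\frac{57125131}{1481}} = \frac{1481}{57125131}$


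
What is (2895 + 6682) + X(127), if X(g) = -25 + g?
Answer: 9679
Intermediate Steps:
(2895 + 6682) + X(127) = (2895 + 6682) + (-25 + 127) = 9577 + 102 = 9679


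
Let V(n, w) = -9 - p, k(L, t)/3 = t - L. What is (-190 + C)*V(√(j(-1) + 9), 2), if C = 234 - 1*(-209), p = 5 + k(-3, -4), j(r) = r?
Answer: -2783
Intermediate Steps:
k(L, t) = -3*L + 3*t (k(L, t) = 3*(t - L) = -3*L + 3*t)
p = 2 (p = 5 + (-3*(-3) + 3*(-4)) = 5 + (9 - 12) = 5 - 3 = 2)
V(n, w) = -11 (V(n, w) = -9 - 1*2 = -9 - 2 = -11)
C = 443 (C = 234 + 209 = 443)
(-190 + C)*V(√(j(-1) + 9), 2) = (-190 + 443)*(-11) = 253*(-11) = -2783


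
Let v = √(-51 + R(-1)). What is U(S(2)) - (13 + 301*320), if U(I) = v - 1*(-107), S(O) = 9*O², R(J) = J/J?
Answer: -96226 + 5*I*√2 ≈ -96226.0 + 7.0711*I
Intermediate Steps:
R(J) = 1
v = 5*I*√2 (v = √(-51 + 1) = √(-50) = 5*I*√2 ≈ 7.0711*I)
U(I) = 107 + 5*I*√2 (U(I) = 5*I*√2 - 1*(-107) = 5*I*√2 + 107 = 107 + 5*I*√2)
U(S(2)) - (13 + 301*320) = (107 + 5*I*√2) - (13 + 301*320) = (107 + 5*I*√2) - (13 + 96320) = (107 + 5*I*√2) - 1*96333 = (107 + 5*I*√2) - 96333 = -96226 + 5*I*√2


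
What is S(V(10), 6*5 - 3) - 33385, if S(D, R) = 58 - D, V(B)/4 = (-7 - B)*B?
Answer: -32647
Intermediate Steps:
V(B) = 4*B*(-7 - B) (V(B) = 4*((-7 - B)*B) = 4*(B*(-7 - B)) = 4*B*(-7 - B))
S(V(10), 6*5 - 3) - 33385 = (58 - (-4)*10*(7 + 10)) - 33385 = (58 - (-4)*10*17) - 33385 = (58 - 1*(-680)) - 33385 = (58 + 680) - 33385 = 738 - 33385 = -32647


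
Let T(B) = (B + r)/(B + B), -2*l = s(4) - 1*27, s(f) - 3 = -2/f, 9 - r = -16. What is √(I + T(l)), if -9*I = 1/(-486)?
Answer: 2*√122217/567 ≈ 1.2331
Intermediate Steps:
r = 25 (r = 9 - 1*(-16) = 9 + 16 = 25)
s(f) = 3 - 2/f
l = 49/4 (l = -((3 - 2/4) - 1*27)/2 = -((3 - 2*¼) - 27)/2 = -((3 - ½) - 27)/2 = -(5/2 - 27)/2 = -½*(-49/2) = 49/4 ≈ 12.250)
T(B) = (25 + B)/(2*B) (T(B) = (B + 25)/(B + B) = (25 + B)/((2*B)) = (25 + B)*(1/(2*B)) = (25 + B)/(2*B))
I = 1/4374 (I = -⅑/(-486) = -⅑*(-1/486) = 1/4374 ≈ 0.00022862)
√(I + T(l)) = √(1/4374 + (25 + 49/4)/(2*(49/4))) = √(1/4374 + (½)*(4/49)*(149/4)) = √(1/4374 + 149/98) = √(162956/107163) = 2*√122217/567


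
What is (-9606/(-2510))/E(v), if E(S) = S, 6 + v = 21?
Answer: 1601/6275 ≈ 0.25514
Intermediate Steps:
v = 15 (v = -6 + 21 = 15)
(-9606/(-2510))/E(v) = -9606/(-2510)/15 = -9606*(-1/2510)*(1/15) = (4803/1255)*(1/15) = 1601/6275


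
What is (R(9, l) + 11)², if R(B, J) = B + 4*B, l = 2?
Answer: 3136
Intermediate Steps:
R(B, J) = 5*B
(R(9, l) + 11)² = (5*9 + 11)² = (45 + 11)² = 56² = 3136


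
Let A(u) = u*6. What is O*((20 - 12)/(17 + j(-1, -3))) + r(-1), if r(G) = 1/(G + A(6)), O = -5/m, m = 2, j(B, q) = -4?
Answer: -687/455 ≈ -1.5099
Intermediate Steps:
A(u) = 6*u
O = -5/2 ≈ -2.5000
r(G) = 1/(36 + G) (r(G) = 1/(G + 6*6) = 1/(G + 36) = 1/(36 + G))
O*((20 - 12)/(17 + j(-1, -3))) + r(-1) = -5*(20 - 12)/(2*(17 - 4)) + 1/(36 - 1) = -20/13 + 1/35 = -687/455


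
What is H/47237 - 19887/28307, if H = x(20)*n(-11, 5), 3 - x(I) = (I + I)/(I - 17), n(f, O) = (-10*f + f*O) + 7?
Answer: -2872612711/4011413277 ≈ -0.71611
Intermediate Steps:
n(f, O) = 7 - 10*f + O*f (n(f, O) = (-10*f + O*f) + 7 = 7 - 10*f + O*f)
x(I) = 3 - 2*I/(-17 + I) (x(I) = 3 - (I + I)/(I - 17) = 3 - 2*I/(-17 + I))
H = -1922/3 (H = ((-51 + 20)/(-17 + 20))*(7 - 10*(-11) + 5*(-11)) = (-31/3)*(7 + 110 - 55) = ((⅓)*(-31))*62 = -31/3*62 = -1922/3 ≈ -640.67)
H/47237 - 19887/28307 = -1922/3/47237 - 19887/28307 = -1922/3*1/47237 - 19887*1/28307 = -1922/141711 - 19887/28307 = -2872612711/4011413277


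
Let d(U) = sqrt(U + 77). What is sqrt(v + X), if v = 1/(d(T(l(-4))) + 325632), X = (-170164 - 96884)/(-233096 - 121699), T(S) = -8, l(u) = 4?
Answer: sqrt(3428097455225905 + 10527477240*sqrt(69))/(118265*sqrt(325632 + sqrt(69))) ≈ 0.86757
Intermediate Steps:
d(U) = sqrt(77 + U)
X = 89016/118265 (X = -267048/(-354795) = -267048*(-1/354795) = 89016/118265 ≈ 0.75268)
v = 1/(325632 + sqrt(69)) (v = 1/(sqrt(77 - 8) + 325632) = 1/(sqrt(69) + 325632) = 1/(325632 + sqrt(69)) ≈ 3.0709e-6)
sqrt(v + X) = sqrt((108544/35345399785 - sqrt(69)/106036199355) + 89016/118265) = sqrt(629263788843544/836024741114605 - sqrt(69)/106036199355)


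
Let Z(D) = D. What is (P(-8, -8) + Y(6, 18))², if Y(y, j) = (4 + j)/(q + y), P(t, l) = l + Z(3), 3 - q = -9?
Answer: 1156/81 ≈ 14.272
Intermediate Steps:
q = 12 (q = 3 - 1*(-9) = 3 + 9 = 12)
P(t, l) = 3 + l (P(t, l) = l + 3 = 3 + l)
Y(y, j) = (4 + j)/(12 + y)
(P(-8, -8) + Y(6, 18))² = ((3 - 8) + (4 + 18)/(12 + 6))² = (-5 + 22/18)² = (-5 + (1/18)*22)² = (-5 + 11/9)² = (-34/9)² = 1156/81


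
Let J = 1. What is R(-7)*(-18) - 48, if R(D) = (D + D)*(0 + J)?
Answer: 204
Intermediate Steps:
R(D) = 2*D (R(D) = (D + D)*(0 + 1) = (2*D)*1 = 2*D)
R(-7)*(-18) - 48 = (2*(-7))*(-18) - 48 = -14*(-18) - 48 = 252 - 48 = 204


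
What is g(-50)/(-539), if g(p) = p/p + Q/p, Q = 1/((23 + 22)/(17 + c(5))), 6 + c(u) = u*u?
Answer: -123/67375 ≈ -0.0018256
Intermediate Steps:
c(u) = -6 + u² (c(u) = -6 + u*u = -6 + u²)
Q = ⅘ (Q = 1/((23 + 22)/(17 + (-6 + 5²))) = 1/(45/(17 + (-6 + 25))) = 1/(45/(17 + 19)) = 1/(45/36) = 1/(45*(1/36)) = 1/(5/4) = ⅘ ≈ 0.80000)
g(p) = 1 + 4/(5*p) (g(p) = p/p + 4/(5*p) = 1 + 4/(5*p))
g(-50)/(-539) = ((⅘ - 50)/(-50))/(-539) = -1/50*(-246/5)*(-1/539) = (123/125)*(-1/539) = -123/67375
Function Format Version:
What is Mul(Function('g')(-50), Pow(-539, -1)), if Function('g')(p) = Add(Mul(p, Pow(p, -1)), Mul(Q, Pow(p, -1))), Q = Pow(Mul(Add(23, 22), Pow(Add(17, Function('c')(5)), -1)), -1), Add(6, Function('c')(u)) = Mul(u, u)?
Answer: Rational(-123, 67375) ≈ -0.0018256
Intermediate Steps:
Function('c')(u) = Add(-6, Pow(u, 2)) (Function('c')(u) = Add(-6, Mul(u, u)) = Add(-6, Pow(u, 2)))
Q = Rational(4, 5) (Q = Pow(Mul(Add(23, 22), Pow(Add(17, Add(-6, Pow(5, 2))), -1)), -1) = Pow(Mul(45, Pow(Add(17, Add(-6, 25)), -1)), -1) = Pow(Mul(45, Pow(Add(17, 19), -1)), -1) = Pow(Mul(45, Pow(36, -1)), -1) = Pow(Mul(45, Rational(1, 36)), -1) = Pow(Rational(5, 4), -1) = Rational(4, 5) ≈ 0.80000)
Function('g')(p) = Add(1, Mul(Rational(4, 5), Pow(p, -1))) (Function('g')(p) = Add(Mul(p, Pow(p, -1)), Mul(Rational(4, 5), Pow(p, -1))) = Add(1, Mul(Rational(4, 5), Pow(p, -1))))
Mul(Function('g')(-50), Pow(-539, -1)) = Mul(Mul(Pow(-50, -1), Add(Rational(4, 5), -50)), Pow(-539, -1)) = Mul(Mul(Rational(-1, 50), Rational(-246, 5)), Rational(-1, 539)) = Mul(Rational(123, 125), Rational(-1, 539)) = Rational(-123, 67375)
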